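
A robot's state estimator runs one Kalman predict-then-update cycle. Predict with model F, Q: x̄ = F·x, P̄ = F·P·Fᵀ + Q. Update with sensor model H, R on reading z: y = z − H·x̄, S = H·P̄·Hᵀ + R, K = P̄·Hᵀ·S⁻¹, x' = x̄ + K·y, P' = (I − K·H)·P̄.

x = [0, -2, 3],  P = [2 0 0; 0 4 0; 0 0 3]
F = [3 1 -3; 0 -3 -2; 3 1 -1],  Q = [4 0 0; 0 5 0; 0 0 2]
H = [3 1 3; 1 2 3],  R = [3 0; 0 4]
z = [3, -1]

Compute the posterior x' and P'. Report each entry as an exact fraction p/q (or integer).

x' = [-5345/28419, -69907/18946, 65855/28419]
P' = [55639/28419 25063/9473 -73063/28419; 25063/9473 176751/18946 -58450/9473; -73063/28419 -58450/9473 137113/28419]

x̄ = F·x = [-11, 0, -5]
P̄ = F·P·Fᵀ + Q = [53 6 31; 6 53 -6; 31 -6 27]
y = z − H·x̄ = [51, 25]
S = H·P̄·Hᵀ + R = [1334 868; 868 650]
K = P̄·Hᵀ·S⁻¹ = [7639/28419 -3293/28419; -7857/18946 6616/9473; 5600/28419 -3106/28419]
x' = x̄ + K·y = [-5345/28419, -69907/18946, 65855/28419]
P' = (I − K·H)·P̄ = [55639/28419 25063/9473 -73063/28419; 25063/9473 176751/18946 -58450/9473; -73063/28419 -58450/9473 137113/28419]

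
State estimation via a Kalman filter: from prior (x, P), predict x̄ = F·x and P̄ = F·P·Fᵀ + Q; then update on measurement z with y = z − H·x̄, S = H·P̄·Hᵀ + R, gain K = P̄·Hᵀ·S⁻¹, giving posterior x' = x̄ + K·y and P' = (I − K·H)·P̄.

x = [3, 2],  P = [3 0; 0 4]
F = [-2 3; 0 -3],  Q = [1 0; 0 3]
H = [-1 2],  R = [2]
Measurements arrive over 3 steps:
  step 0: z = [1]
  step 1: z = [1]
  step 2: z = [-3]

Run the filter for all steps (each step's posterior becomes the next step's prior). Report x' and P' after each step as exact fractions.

step 0: x̄ = F·x = [0, -6]
step 0: P̄ = F·P·Fᵀ + Q = [49 -36; -36 39]
step 0: y = z − H·x̄ = [13]
step 0: S = H·P̄·Hᵀ + R = [351]
step 0: K = P̄·Hᵀ·S⁻¹ = [-121/351; 38/117]
step 0: x' = x̄ + K·y = [-121/27, -16/9]
step 0: P' = (I − K·H)·P̄ = [2558/351 386/117; 386/117 77/39]
step 1: x̄ = F·x = [98/27, 16/3]
step 1: P̄ = F·P·Fᵀ + Q = [2924/351 79/39; 79/39 270/13]
step 1: y = z − H·x̄ = [-163/27]
step 1: S = H·P̄·Hᵀ + R = [29942/351]
step 1: K = P̄·Hᵀ·S⁻¹ = [-751/14971; 13869/29942]
step 1: x' = x̄ + K·y = [58873/14971, 75963/29942]
step 1: P' = (I − K·H)·P̄ = [121502/14971 60000/14971; 60000/14971 73869/29942]
step 2: x̄ = F·x = [-7603/29942, -227889/29942]
step 2: P̄ = F·P·Fᵀ + Q = [226779/29942 55179/29942; 55179/29942 754647/29942]
step 2: y = z − H·x̄ = [358349/29942]
step 2: S = H·P̄·Hᵀ + R = [3084535/29942]
step 2: K = P̄·Hᵀ·S⁻¹ = [-116421/3084535; 290823/616907]
step 2: x' = x̄ + K·y = [-2176577/3084535, -1214688/616907]
step 2: P' = (I − K·H)·P̄ = [22909422/3084535 2267658/616907; 2267658/616907 1424652/616907]

step 0: x' = [-121/27, -16/9], P' = [2558/351 386/117; 386/117 77/39]
step 1: x' = [58873/14971, 75963/29942], P' = [121502/14971 60000/14971; 60000/14971 73869/29942]
step 2: x' = [-2176577/3084535, -1214688/616907], P' = [22909422/3084535 2267658/616907; 2267658/616907 1424652/616907]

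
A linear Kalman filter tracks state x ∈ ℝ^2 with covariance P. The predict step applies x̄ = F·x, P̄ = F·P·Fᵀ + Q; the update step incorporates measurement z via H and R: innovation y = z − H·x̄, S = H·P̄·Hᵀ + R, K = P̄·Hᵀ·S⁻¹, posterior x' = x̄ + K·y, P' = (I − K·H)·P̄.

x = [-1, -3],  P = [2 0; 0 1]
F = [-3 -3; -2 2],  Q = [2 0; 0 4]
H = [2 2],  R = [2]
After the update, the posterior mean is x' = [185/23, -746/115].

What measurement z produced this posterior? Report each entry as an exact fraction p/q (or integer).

z = [3]

x̄ = F·x = [12, -4]
P̄ = F·P·Fᵀ + Q = [29 6; 6 16]
S = H·P̄·Hᵀ + R = [230]
K = P̄·Hᵀ·S⁻¹ = [7/23; 22/115]
x' − x̄ = [-91/23, -286/115] = K·y
y = (KᵀK)⁻¹·Kᵀ·(x' − x̄) = [-13]
z = y + H·x̄ = [-13] + [16] = [3]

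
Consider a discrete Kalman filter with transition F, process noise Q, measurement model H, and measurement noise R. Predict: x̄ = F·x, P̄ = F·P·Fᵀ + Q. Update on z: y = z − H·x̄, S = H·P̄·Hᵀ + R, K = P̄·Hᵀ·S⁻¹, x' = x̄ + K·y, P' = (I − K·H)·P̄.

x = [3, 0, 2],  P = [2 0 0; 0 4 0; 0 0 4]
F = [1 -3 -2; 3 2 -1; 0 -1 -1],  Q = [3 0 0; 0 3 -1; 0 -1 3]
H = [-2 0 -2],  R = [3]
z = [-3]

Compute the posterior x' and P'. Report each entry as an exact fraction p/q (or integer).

x̄ = F·x = [-1, 7, -2]
P̄ = F·P·Fᵀ + Q = [57 -10 20; -10 41 -5; 20 -5 11]
y = z − H·x̄ = [-9]
S = H·P̄·Hᵀ + R = [435]
K = P̄·Hᵀ·S⁻¹ = [-154/435; 2/29; -62/435]
x' = x̄ + K·y = [317/145, 185/29, -104/145]
P' = (I − K·H)·P̄ = [1079/435 18/29 -848/435; 18/29 1129/29 -21/29; -848/435 -21/29 941/435]

x' = [317/145, 185/29, -104/145]
P' = [1079/435 18/29 -848/435; 18/29 1129/29 -21/29; -848/435 -21/29 941/435]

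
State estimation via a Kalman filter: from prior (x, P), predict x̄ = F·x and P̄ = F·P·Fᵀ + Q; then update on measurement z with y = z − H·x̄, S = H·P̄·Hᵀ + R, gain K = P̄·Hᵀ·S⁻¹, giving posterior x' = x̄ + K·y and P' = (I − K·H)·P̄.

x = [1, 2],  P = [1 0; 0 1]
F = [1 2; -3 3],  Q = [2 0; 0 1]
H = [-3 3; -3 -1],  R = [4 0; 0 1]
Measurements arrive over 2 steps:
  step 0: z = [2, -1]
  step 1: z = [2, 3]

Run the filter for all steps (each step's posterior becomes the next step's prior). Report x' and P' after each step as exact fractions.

step 0: x' = [67/461, 1703/2305], P' = [41/461 -9/461; -9/461 707/2305]
step 1: x' = [-76719/89270, -92739/446350], P' = [17065/196394 -15303/981970; -15303/981970 1418737/4909850]

step 0: x̄ = F·x = [5, 3]
step 0: P̄ = F·P·Fᵀ + Q = [7 3; 3 19]
step 0: y = z − H·x̄ = [8, 17]
step 0: S = H·P̄·Hᵀ + R = [184 -12; -12 101]
step 0: K = P̄·Hᵀ·S⁻¹ = [-75/922 -114/461; 564/2305 -572/2305]
step 0: x' = x̄ + K·y = [67/461, 1703/2305]
step 0: P' = (I − K·H)·P̄ = [41/461 -9/461; -9/461 707/2305]
step 1: x̄ = F·x = [3741/2305, 4104/2305]
step 1: P̄ = F·P·Fᵀ + Q = [7463/2305 3762/2305; 3762/2305 11323/2305]
step 1: y = z − H·x̄ = [3521/2305, 22242/2305]
step 1: S = H·P̄·Hᵀ + R = [110578/2305 10626/2305; 10626/2305 103367/2305]
step 1: K = P̄·Hᵀ·S⁻¹ = [-6861/89270 -120336/490985; 101949/446350 -594596/2454925]
step 1: x' = x̄ + K·y = [-76719/89270, -92739/446350]
step 1: P' = (I − K·H)·P̄ = [17065/196394 -15303/981970; -15303/981970 1418737/4909850]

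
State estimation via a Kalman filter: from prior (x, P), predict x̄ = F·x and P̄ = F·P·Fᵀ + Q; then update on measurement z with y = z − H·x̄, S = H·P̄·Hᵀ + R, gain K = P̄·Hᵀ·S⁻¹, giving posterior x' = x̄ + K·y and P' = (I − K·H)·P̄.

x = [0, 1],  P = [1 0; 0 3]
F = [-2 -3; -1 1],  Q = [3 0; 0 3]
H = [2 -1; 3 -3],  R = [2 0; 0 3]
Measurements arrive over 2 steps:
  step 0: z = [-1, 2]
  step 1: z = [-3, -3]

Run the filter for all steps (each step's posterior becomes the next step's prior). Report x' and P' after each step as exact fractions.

step 0: x̄ = F·x = [-3, 1]
step 0: P̄ = F·P·Fᵀ + Q = [34 -7; -7 7]
step 0: y = z − H·x̄ = [6, 14]
step 0: S = H·P̄·Hᵀ + R = [173 288; 288 498]
step 0: K = P̄·Hᵀ·S⁻¹ = [3/5 -1/10; 273/535 -203/535]
step 0: x' = x̄ + K·y = [-4/5, -669/535]
step 0: P' = (I − K·H)·P̄ = [13/10 7/5; 7/5 952/535]
step 1: x̄ = F·x = [2863/535, -241/535]
step 1: P̄ = F·P·Fᵀ + Q = [21943/535 -716/535; -716/535 3509/1070]
step 1: y = z − H·x̄ = [-7572/535, -10917/535]
step 1: S = H·P̄·Hᵀ + R = [186921/1070 286731/1070; 286731/1070 455541/1070]
step 1: K = P̄·Hᵀ·S⁻¹ = [515219/914490 -17123/304830; 209821/457245 -48982/152415]
step 1: x' = x̄ + K·y = [-90001/60966, -11807/30483]
step 1: P' = (I − K·H)·P̄ = [1081807/914490 566588/457245; 566588/457245 713534/457245]

step 0: x' = [-4/5, -669/535], P' = [13/10 7/5; 7/5 952/535]
step 1: x' = [-90001/60966, -11807/30483], P' = [1081807/914490 566588/457245; 566588/457245 713534/457245]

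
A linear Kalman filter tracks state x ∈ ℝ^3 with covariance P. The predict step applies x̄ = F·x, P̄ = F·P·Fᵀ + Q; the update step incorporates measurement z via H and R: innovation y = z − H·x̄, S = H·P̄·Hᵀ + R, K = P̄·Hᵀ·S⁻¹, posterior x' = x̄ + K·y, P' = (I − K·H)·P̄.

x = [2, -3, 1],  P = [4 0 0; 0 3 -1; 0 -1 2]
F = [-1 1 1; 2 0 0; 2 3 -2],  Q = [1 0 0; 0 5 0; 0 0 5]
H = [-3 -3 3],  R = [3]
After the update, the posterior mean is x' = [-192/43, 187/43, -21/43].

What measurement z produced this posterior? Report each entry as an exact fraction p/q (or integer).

z = [-1]

x̄ = F·x = [-4, 4, -7]
P̄ = F·P·Fᵀ + Q = [8 -8 -4; -8 21 16; -4 16 68]
S = H·P̄·Hᵀ + R = [516]
K = P̄·Hᵀ·S⁻¹ = [-1/43; 3/172; 14/43]
x' − x̄ = [-20/43, 15/43, 280/43] = K·y
y = (KᵀK)⁻¹·Kᵀ·(x' − x̄) = [20]
z = y + H·x̄ = [20] + [-21] = [-1]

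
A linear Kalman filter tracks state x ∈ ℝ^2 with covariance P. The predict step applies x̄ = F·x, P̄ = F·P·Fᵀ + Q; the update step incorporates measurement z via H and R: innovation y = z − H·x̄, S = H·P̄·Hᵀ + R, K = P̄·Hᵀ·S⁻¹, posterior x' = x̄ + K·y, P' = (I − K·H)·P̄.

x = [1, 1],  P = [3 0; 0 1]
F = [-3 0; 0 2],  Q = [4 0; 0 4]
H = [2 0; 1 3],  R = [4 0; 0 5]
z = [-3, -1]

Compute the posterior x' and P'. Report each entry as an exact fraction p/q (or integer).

x̄ = F·x = [-3, 2]
P̄ = F·P·Fᵀ + Q = [31 0; 0 8]
y = z − H·x̄ = [3, -4]
S = H·P̄·Hᵀ + R = [128 62; 62 108]
K = P̄·Hᵀ·S⁻¹ = [2387/4990 31/2495; -372/2495 768/2495]
x' = x̄ + K·y = [-8057/4990, 802/2495]
P' = (I − K·H)·P̄ = [2387/2495 -744/2495; -744/2495 1528/2495]

x' = [-8057/4990, 802/2495]
P' = [2387/2495 -744/2495; -744/2495 1528/2495]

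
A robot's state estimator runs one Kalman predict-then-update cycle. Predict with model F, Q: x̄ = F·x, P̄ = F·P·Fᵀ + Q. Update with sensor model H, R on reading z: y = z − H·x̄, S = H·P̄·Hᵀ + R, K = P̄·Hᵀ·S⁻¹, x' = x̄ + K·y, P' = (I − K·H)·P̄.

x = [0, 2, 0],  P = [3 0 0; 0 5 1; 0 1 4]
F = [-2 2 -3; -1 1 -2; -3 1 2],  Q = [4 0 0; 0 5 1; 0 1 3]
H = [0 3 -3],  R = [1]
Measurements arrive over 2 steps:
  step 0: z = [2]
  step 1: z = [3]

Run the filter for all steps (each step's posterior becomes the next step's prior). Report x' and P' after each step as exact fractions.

step 0: x̄ = F·x = [4, 2, 2]
step 0: P̄ = F·P·Fᵀ + Q = [60 33 5; 33 25 -1; 5 -1 55]
step 0: y = z − H·x̄ = [2]
step 0: S = H·P̄·Hᵀ + R = [739]
step 0: K = P̄·Hᵀ·S⁻¹ = [84/739; 78/739; -168/739]
step 0: x' = x̄ + K·y = [3124/739, 1634/739, 1142/739]
step 0: P' = (I − K·H)·P̄ = [37284/739 17835/739 17807/739; 17835/739 12391/739 12365/739; 17807/739 12365/739 12421/739]
step 1: x̄ = F·x = [-6406/739, -3774/739, -5454/739]
step 1: P̄ = F·P·Fᵀ + Q = [236069/739 140630/739 132680/739; 140630/739 89152/739 75186/739; 132680/739 75186/739 128614/739]
step 1: y = z − H·x̄ = [-2823/739]
step 1: S = H·P̄·Hᵀ + R = [607285/739]
step 1: K = P̄·Hᵀ·S⁻¹ = [4770/121457; 41898/607285; -160284/607285]
step 1: x' = x̄ + K·y = [-1071068/121457, -3261396/607285, -3869622/607285]
step 1: P' = (I − K·H)·P̄ = [38644747/121457 22842550/121457 22840960/121457; 22842550/121457 70886644/607285 70872678/607285; 22840960/121457 70872678/607285 70926106/607285]

step 0: x' = [3124/739, 1634/739, 1142/739], P' = [37284/739 17835/739 17807/739; 17835/739 12391/739 12365/739; 17807/739 12365/739 12421/739]
step 1: x' = [-1071068/121457, -3261396/607285, -3869622/607285], P' = [38644747/121457 22842550/121457 22840960/121457; 22842550/121457 70886644/607285 70872678/607285; 22840960/121457 70872678/607285 70926106/607285]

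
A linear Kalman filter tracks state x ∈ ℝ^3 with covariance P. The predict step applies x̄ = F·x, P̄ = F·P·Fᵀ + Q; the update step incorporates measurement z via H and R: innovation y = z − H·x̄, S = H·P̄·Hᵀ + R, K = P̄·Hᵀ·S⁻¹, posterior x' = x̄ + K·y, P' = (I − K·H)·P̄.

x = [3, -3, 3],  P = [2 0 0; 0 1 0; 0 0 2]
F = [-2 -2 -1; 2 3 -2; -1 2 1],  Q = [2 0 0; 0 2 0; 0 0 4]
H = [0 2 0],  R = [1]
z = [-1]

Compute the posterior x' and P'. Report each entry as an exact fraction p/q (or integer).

x' = [-667/109, -63/109, -722/109]
P' = [1344/109 -10/109 -298/109; -10/109 27/109 -2/109; -298/109 -2/109 1292/109]

x̄ = F·x = [-3, -9, -6]
P̄ = F·P·Fᵀ + Q = [16 -10 -2; -10 27 -2; -2 -2 12]
y = z − H·x̄ = [17]
S = H·P̄·Hᵀ + R = [109]
K = P̄·Hᵀ·S⁻¹ = [-20/109; 54/109; -4/109]
x' = x̄ + K·y = [-667/109, -63/109, -722/109]
P' = (I − K·H)·P̄ = [1344/109 -10/109 -298/109; -10/109 27/109 -2/109; -298/109 -2/109 1292/109]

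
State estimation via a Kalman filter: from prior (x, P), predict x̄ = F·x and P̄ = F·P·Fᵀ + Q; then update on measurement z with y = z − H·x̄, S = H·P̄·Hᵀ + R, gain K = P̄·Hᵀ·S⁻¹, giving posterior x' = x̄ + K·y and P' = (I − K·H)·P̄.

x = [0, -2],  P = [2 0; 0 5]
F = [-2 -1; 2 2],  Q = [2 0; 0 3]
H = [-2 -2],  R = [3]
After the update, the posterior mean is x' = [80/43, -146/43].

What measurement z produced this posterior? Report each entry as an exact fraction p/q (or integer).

z = [3]

x̄ = F·x = [2, -4]
P̄ = F·P·Fᵀ + Q = [15 -18; -18 31]
S = H·P̄·Hᵀ + R = [43]
K = P̄·Hᵀ·S⁻¹ = [6/43; -26/43]
x' − x̄ = [-6/43, 26/43] = K·y
y = (KᵀK)⁻¹·Kᵀ·(x' − x̄) = [-1]
z = y + H·x̄ = [-1] + [4] = [3]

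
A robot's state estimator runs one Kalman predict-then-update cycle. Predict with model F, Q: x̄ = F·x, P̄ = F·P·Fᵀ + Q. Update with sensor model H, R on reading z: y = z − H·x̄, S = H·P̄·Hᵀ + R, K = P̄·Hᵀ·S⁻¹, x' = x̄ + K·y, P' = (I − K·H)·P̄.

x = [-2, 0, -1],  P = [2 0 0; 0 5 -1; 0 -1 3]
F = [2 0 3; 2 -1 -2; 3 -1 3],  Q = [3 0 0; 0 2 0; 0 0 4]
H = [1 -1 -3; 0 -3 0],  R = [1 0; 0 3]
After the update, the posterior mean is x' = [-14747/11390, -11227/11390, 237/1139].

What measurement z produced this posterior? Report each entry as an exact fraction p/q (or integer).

x̄ = F·x = [-7, -2, -9]
P̄ = F·P·Fᵀ + Q = [38 -7 42; -7 23 0; 42 0 60]
S = H·P̄·Hᵀ + R = [364 90; 90 210]
K = P̄·Hᵀ·S⁻¹ = [-315/1139 2489/11390; -3/2278 -1868/5695; -483/1139 207/1139]
x' − x̄ = [64983/11390, 11553/11390, 10488/1139] = K·y
y = (KᵀK)⁻¹·Kᵀ·(x' − x̄) = [-23, -3]
z = y + H·x̄ = [-23, -3] + [22, 6] = [-1, 3]

z = [-1, 3]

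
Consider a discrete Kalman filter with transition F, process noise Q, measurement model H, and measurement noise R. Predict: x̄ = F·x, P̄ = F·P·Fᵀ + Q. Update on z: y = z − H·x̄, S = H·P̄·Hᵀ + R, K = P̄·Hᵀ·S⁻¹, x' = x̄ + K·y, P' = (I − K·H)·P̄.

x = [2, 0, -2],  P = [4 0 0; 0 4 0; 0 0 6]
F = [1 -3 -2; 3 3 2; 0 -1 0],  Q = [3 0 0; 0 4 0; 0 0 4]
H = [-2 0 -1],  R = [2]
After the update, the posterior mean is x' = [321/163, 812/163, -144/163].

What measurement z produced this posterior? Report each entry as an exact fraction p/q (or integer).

z = [-3]

x̄ = F·x = [6, 2, 0]
P̄ = F·P·Fᵀ + Q = [67 -48 12; -48 100 -12; 12 -12 8]
S = H·P̄·Hᵀ + R = [326]
K = P̄·Hᵀ·S⁻¹ = [-73/163; 54/163; -16/163]
x' − x̄ = [-657/163, 486/163, -144/163] = K·y
y = (KᵀK)⁻¹·Kᵀ·(x' − x̄) = [9]
z = y + H·x̄ = [9] + [-12] = [-3]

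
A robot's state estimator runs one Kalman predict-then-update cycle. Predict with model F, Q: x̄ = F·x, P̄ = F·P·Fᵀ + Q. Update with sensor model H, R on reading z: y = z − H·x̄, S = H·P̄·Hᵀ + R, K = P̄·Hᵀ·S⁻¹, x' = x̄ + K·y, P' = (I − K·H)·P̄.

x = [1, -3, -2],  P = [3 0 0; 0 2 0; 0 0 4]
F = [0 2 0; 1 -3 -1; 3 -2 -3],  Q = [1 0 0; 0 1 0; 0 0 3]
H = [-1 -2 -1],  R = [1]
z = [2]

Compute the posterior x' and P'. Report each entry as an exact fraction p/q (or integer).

x̄ = F·x = [-6, 12, 15]
P̄ = F·P·Fᵀ + Q = [9 -12 -8; -12 26 33; -8 33 74]
y = z − H·x̄ = [35]
S = H·P̄·Hᵀ + R = [256]
K = P̄·Hᵀ·S⁻¹ = [23/256; -73/256; -33/64]
x' = x̄ + K·y = [-731/256, 517/256, -195/64]
P' = (I − K·H)·P̄ = [1775/256 -1393/256 247/64; -1393/256 1327/256 -297/64; 247/64 -297/64 95/16]

x' = [-731/256, 517/256, -195/64]
P' = [1775/256 -1393/256 247/64; -1393/256 1327/256 -297/64; 247/64 -297/64 95/16]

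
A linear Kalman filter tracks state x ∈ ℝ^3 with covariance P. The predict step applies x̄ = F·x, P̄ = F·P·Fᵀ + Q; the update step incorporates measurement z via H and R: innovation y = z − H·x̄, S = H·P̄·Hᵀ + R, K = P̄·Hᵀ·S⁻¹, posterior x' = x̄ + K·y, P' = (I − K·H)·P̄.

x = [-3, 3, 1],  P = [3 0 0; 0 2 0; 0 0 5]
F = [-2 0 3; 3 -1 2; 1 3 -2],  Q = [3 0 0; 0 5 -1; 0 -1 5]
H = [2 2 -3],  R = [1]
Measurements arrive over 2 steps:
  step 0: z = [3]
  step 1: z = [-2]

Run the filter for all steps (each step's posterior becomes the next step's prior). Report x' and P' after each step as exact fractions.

step 0: x̄ = F·x = [9, -10, 4]
step 0: P̄ = F·P·Fᵀ + Q = [60 12 -36; 12 54 -18; -36 -18 46]
step 0: y = z − H·x̄ = [17]
step 0: S = H·P̄·Hᵀ + R = [1615]
step 0: K = P̄·Hᵀ·S⁻¹ = [252/1615; 186/1615; -246/1615]
step 0: x' = x̄ + K·y = [1107/95, -764/95, 134/95]
step 0: P' = (I − K·H)·P̄ = [33396/1615 -27492/1615 3852/1615; -27492/1615 52614/1615 16686/1615; 3852/1615 16686/1615 13774/1615]
step 1: x̄ = F·x = [-1812/95, 4353/95, -1453/95]
step 1: P̄ = F·P·Fᵀ + Q = [216171/1615 -203514/1615 192654/1615; -203514/1615 560781/1615 -216221/1615; 192654/1615 -216221/1615 189501/1615]
step 1: y = z − H·x̄ = [-9631/95]
step 1: S = H·P̄·Hᵀ + R = [3469624/1615]
step 1: K = P̄·Hᵀ·S⁻¹ = [-69081/433703; 1363197/3469624; -615637/3469624]
step 1: x' = x̄ + K·y = [-1268955/433703, 20782347/3469624, 9345645/3469624]
step 1: P' = (I − K·H)·P̄ = [34412715/433703 3657201/433703 25402971/433703; 3657201/433703 54113409/3469624 55126279/3469624; 25402971/433703 55126279/3469624 172438577/3469624]

step 0: x' = [1107/95, -764/95, 134/95], P' = [33396/1615 -27492/1615 3852/1615; -27492/1615 52614/1615 16686/1615; 3852/1615 16686/1615 13774/1615]
step 1: x' = [-1268955/433703, 20782347/3469624, 9345645/3469624], P' = [34412715/433703 3657201/433703 25402971/433703; 3657201/433703 54113409/3469624 55126279/3469624; 25402971/433703 55126279/3469624 172438577/3469624]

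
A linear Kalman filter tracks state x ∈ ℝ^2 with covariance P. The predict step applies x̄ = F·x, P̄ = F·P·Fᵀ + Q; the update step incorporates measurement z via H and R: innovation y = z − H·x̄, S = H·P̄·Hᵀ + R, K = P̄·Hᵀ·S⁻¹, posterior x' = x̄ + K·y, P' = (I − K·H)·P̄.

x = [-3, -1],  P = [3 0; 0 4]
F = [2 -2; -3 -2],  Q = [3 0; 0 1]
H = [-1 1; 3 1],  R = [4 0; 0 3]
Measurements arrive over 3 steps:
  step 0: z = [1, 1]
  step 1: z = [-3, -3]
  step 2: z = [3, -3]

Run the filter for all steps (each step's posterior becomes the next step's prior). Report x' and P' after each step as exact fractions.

step 0: x' = [-1286/7751, 12185/7751], P' = [9892/23253 -4088/7751; -4088/7751 17856/7751]
step 1: x' = [-11078691/60682228, -152428995/60682228], P' = [22715281/60682228 -21134259/60682228; -21134259/60682228 100514793/60682228]
step 2: x' = [-181743791967/119431363631, 247721949066/119431363631], P' = [44633076241/119431363631 -41681048463/119431363631; -41681048463/119431363631 197202636861/119431363631]

step 0: x̄ = F·x = [-4, 11]
step 0: P̄ = F·P·Fᵀ + Q = [31 -2; -2 44]
step 0: y = z − H·x̄ = [-14, 2]
step 0: S = H·P̄·Hᵀ + R = [83 -53; -53 314]
step 0: K = P̄·Hᵀ·S⁻¹ = [-5539/23253 5804/23253; 5486/7751 1864/7751]
step 0: x' = x̄ + K·y = [-1286/7751, 12185/7751]
step 0: P' = (I − K·H)·P̄ = [9892/23253 -4088/7751; -4088/7751 17856/7751]
step 1: x̄ = F·x = [-26942/7751, -20512/7751]
step 1: P̄ = F·P·Fᵀ + Q = [421711/23253 43464/7751; 43464/7751 59795/7751]
step 1: y = z − H·x̄ = [-29683/7751, 3395/337]
step 1: S = H·P̄·Hᵀ + R = [433324/23253 -11956/337; -11956/337 69955/337]
step 1: K = P̄·Hᵀ·S⁻¹ = [-10962385/60682228 3917632/15170557; 30412263/60682228 3092668/15170557]
step 1: x' = x̄ + K·y = [-11078691/60682228, -152428995/60682228]
step 1: P' = (I − K·H)·P̄ = [22715281/60682228 -21134259/60682228; -21134259/60682228 100514793/60682228]
step 2: x̄ = F·x = [70675152/15170557, 338094063/60682228]
step 2: P̄ = F·P·Fᵀ + Q = [211010263/15170557 55874742/15170557; 55874742/15170557 413567821/60682228]
step 2: y = z − H·x̄ = [126653229/60682228, -1368242571/60682228]
step 2: S = H·P̄·Hᵀ + R = [1053339849/60682228 -1671557399/60682228; -1671557399/60682228 9532977781/60682228]
step 2: K = P̄·Hᵀ·S⁻¹ = [-21578531176/119431363631 30739393420/119431363631; 59720921331/119431363631 24053163824/119431363631]
step 2: x' = x̄ + K·y = [-181743791967/119431363631, 247721949066/119431363631]
step 2: P' = (I − K·H)·P̄ = [44633076241/119431363631 -41681048463/119431363631; -41681048463/119431363631 197202636861/119431363631]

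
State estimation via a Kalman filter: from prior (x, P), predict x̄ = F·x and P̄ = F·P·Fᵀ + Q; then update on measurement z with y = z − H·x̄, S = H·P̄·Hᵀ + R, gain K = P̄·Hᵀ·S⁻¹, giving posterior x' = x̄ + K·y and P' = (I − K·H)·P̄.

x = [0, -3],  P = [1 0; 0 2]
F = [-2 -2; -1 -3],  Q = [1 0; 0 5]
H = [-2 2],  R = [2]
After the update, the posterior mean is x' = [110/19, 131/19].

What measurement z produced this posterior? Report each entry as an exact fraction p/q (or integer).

z = [2]

x̄ = F·x = [6, 9]
P̄ = F·P·Fᵀ + Q = [13 14; 14 24]
S = H·P̄·Hᵀ + R = [38]
K = P̄·Hᵀ·S⁻¹ = [1/19; 10/19]
x' − x̄ = [-4/19, -40/19] = K·y
y = (KᵀK)⁻¹·Kᵀ·(x' − x̄) = [-4]
z = y + H·x̄ = [-4] + [6] = [2]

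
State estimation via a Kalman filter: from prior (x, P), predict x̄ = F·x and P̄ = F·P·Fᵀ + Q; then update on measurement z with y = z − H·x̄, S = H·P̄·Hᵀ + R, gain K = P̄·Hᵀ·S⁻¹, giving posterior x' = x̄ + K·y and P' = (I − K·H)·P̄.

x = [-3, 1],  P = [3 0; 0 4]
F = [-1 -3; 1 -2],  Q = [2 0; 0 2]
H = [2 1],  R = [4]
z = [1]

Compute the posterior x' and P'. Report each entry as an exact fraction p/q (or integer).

x' = [206/91, -47/13]
P' = [584/273 -36/13; -36/13 84/13]

x̄ = F·x = [0, -5]
P̄ = F·P·Fᵀ + Q = [41 21; 21 21]
y = z − H·x̄ = [6]
S = H·P̄·Hᵀ + R = [273]
K = P̄·Hᵀ·S⁻¹ = [103/273; 3/13]
x' = x̄ + K·y = [206/91, -47/13]
P' = (I − K·H)·P̄ = [584/273 -36/13; -36/13 84/13]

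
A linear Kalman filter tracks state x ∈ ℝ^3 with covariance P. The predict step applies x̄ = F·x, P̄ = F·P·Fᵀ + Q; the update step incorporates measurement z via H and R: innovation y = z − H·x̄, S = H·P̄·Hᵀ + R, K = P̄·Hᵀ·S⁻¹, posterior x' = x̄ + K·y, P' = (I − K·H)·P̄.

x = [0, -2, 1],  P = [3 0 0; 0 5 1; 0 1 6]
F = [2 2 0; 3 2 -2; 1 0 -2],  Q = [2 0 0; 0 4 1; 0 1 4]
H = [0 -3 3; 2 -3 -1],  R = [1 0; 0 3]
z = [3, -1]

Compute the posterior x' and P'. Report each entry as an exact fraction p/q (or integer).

x̄ = F·x = [-4, -6, -2]
P̄ = F·P·Fᵀ + Q = [34 34 2; 34 67 30; 2 30 31]
y = z − H·x̄ = [-9, -13]
S = H·P̄·Hᵀ + R = [343 138; 138 537]
K = P̄·Hᵀ·S⁻¹ = [-15528/55049 300/55049; -12371/55049 -40591/165147; 5919/55049 -13515/55049]
x' = x̄ + K·y = [-84344/55049, -129182/165147, 12326/55049]
P' = (I − K·H)·P̄ = [391778/55049 196958/55049 191782/55049; 196958/55049 328973/165147 105534/55049; 191782/55049 105534/55049 107507/55049]

x' = [-84344/55049, -129182/165147, 12326/55049]
P' = [391778/55049 196958/55049 191782/55049; 196958/55049 328973/165147 105534/55049; 191782/55049 105534/55049 107507/55049]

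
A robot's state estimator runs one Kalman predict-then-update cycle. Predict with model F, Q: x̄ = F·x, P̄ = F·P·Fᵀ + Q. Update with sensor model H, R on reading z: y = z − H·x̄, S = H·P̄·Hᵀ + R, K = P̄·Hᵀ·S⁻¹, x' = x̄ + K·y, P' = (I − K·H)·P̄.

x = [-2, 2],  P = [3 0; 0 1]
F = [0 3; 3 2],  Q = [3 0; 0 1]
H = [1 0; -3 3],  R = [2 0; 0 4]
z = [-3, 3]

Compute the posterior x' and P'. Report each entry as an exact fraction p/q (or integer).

x' = [-1752/941, -883/941]
P' = [1590/941 1578/941; 1578/941 1978/941]

x̄ = F·x = [6, -2]
P̄ = F·P·Fᵀ + Q = [12 6; 6 32]
y = z − H·x̄ = [-9, 27]
S = H·P̄·Hᵀ + R = [14 -18; -18 292]
K = P̄·Hᵀ·S⁻¹ = [795/941 -9/941; 789/941 300/941]
x' = x̄ + K·y = [-1752/941, -883/941]
P' = (I − K·H)·P̄ = [1590/941 1578/941; 1578/941 1978/941]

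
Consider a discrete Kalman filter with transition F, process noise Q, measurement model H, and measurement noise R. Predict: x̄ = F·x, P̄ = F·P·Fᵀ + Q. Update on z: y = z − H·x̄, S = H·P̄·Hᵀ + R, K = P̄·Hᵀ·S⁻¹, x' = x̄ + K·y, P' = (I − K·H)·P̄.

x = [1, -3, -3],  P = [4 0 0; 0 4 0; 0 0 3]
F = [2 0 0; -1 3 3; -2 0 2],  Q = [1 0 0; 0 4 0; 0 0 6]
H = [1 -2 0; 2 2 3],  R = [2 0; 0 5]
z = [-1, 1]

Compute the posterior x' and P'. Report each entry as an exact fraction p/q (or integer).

x̄ = F·x = [2, -19, -8]
P̄ = F·P·Fᵀ + Q = [17 -8 -16; -8 71 26; -16 26 34]
y = z − H·x̄ = [-41, 59]
S = H·P̄·Hᵀ + R = [335 -438; -438 719]
K = P̄·Hᵀ·S⁻¹ = [10587/49021 4404/49021; -18498/49021 2640/49021; 4544/49021 11086/49021]
x' = x̄ + K·y = [-76189/49021, -17221/49021, 75602/49021]
P' = (I − K·H)·P̄ = [616106/49021 297466/49021 -601708/49021; 297466/49021 167231/49021 -305398/49021; -601708/49021 -305398/49021 623214/49021]

x' = [-76189/49021, -17221/49021, 75602/49021]
P' = [616106/49021 297466/49021 -601708/49021; 297466/49021 167231/49021 -305398/49021; -601708/49021 -305398/49021 623214/49021]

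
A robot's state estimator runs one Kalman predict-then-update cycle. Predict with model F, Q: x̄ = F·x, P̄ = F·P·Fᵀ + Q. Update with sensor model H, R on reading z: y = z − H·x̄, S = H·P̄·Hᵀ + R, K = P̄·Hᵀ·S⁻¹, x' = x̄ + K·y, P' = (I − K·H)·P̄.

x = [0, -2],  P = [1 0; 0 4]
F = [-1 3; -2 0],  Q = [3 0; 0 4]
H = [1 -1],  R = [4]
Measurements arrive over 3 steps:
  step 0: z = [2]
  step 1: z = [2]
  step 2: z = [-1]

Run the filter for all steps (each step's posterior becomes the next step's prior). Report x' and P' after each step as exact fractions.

step 0: x' = [1/3, -1], P' = [119/12 27/4; 27/4 29/4]
step 1: x' = [-45/38, -577/190], P' = [821/76 681/76; 681/76 4177/380]
step 2: x' = [-4630/1507, -30821/16577], P' = [1559/137 14001/1507; 14001/1507 184171/16577]

step 0: x̄ = F·x = [-6, 0]
step 0: P̄ = F·P·Fᵀ + Q = [40 2; 2 8]
step 0: y = z − H·x̄ = [8]
step 0: S = H·P̄·Hᵀ + R = [48]
step 0: K = P̄·Hᵀ·S⁻¹ = [19/24; -1/8]
step 0: x' = x̄ + K·y = [1/3, -1]
step 0: P' = (I − K·H)·P̄ = [119/12 27/4; 27/4 29/4]
step 1: x̄ = F·x = [-10/3, -2/3]
step 1: P̄ = F·P·Fᵀ + Q = [113/3 -62/3; -62/3 131/3]
step 1: y = z − H·x̄ = [14/3]
step 1: S = H·P̄·Hᵀ + R = [380/3]
step 1: K = P̄·Hᵀ·S⁻¹ = [35/76; -193/380]
step 1: x' = x̄ + K·y = [-45/38, -577/190]
step 1: P' = (I − K·H)·P̄ = [821/76 681/76; 681/76 4177/380]
step 2: x̄ = F·x = [-753/95, 45/19]
step 2: P̄ = F·P·Fᵀ + Q = [5602/95 -611/19; -611/19 897/19]
step 2: y = z − H·x̄ = [883/95]
step 2: S = H·P̄·Hᵀ + R = [16577/95]
step 2: K = P̄·Hᵀ·S⁻¹ = [787/1507; -7540/16577]
step 2: x' = x̄ + K·y = [-4630/1507, -30821/16577]
step 2: P' = (I − K·H)·P̄ = [1559/137 14001/1507; 14001/1507 184171/16577]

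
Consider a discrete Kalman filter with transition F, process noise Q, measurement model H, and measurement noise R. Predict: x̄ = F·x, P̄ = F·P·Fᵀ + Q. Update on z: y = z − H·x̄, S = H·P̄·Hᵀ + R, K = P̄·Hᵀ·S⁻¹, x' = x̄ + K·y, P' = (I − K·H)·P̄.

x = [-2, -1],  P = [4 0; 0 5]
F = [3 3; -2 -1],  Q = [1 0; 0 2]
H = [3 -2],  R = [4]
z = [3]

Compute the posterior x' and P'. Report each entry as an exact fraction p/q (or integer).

x̄ = F·x = [-9, 5]
P̄ = F·P·Fᵀ + Q = [82 -39; -39 23]
y = z − H·x̄ = [40]
S = H·P̄·Hᵀ + R = [1302]
K = P̄·Hᵀ·S⁻¹ = [54/217; -163/1302]
x' = x̄ + K·y = [207/217, -5/651]
P' = (I − K·H)·P̄ = [298/217 339/217; 339/217 3377/1302]

x' = [207/217, -5/651]
P' = [298/217 339/217; 339/217 3377/1302]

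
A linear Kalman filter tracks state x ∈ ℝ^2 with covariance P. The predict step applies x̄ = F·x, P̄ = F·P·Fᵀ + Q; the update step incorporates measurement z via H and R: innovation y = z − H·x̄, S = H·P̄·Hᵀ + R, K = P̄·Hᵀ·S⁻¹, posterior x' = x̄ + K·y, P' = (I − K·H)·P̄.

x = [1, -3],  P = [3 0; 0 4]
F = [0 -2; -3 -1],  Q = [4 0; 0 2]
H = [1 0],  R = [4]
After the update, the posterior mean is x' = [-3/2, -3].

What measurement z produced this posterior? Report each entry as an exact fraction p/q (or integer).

z = [-3]

x̄ = F·x = [6, 0]
P̄ = F·P·Fᵀ + Q = [20 8; 8 33]
S = H·P̄·Hᵀ + R = [24]
K = P̄·Hᵀ·S⁻¹ = [5/6; 1/3]
x' − x̄ = [-15/2, -3] = K·y
y = (KᵀK)⁻¹·Kᵀ·(x' − x̄) = [-9]
z = y + H·x̄ = [-9] + [6] = [-3]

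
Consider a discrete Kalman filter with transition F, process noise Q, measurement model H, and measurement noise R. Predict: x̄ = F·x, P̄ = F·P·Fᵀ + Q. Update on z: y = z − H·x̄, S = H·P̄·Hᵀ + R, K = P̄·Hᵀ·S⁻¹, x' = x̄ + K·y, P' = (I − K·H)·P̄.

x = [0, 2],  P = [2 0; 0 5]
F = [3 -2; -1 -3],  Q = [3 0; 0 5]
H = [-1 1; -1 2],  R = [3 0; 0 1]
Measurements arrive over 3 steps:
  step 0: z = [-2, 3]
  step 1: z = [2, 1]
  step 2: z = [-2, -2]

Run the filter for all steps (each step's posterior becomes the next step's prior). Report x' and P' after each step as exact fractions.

step 0: x' = [9095/2063, 7378/2063], P' = [20351/2063 10964/2063; 10964/2063 6380/2063]
step 1: x' = [-8721694/2572493, -3203787/2572493], P' = [18605809/5144986 4792694/2572493; 4792694/2572493 3054791/2572493]
step 2: x' = [-156885990/249919891, -6922873597/4998397820], P' = [902636377/249919891 465641251/249919891; 465641251/249919891 5939972471/4998397820]

step 0: x̄ = F·x = [-4, -6]
step 0: P̄ = F·P·Fᵀ + Q = [41 24; 24 52]
step 0: y = z − H·x̄ = [0, 11]
step 0: S = H·P̄·Hᵀ + R = [48 73; 73 154]
step 0: K = P̄·Hᵀ·S⁻¹ = [-3129/2063 1577/2063; -1528/2063 1796/2063]
step 0: x' = x̄ + K·y = [9095/2063, 7378/2063]
step 0: P' = (I − K·H)·P̄ = [20351/2063 10964/2063; 10964/2063 6380/2063]
step 1: x̄ = F·x = [12529/2063, -31229/2063]
step 1: P̄ = F·P·Fᵀ + Q = [83300/2063 -99521/2063; -99521/2063 153870/2063]
step 1: y = z − H·x̄ = [47884/2063, 77050/2063]
step 1: S = H·P̄·Hᵀ + R = [442401/2063 689603/2063; 689603/2063 1098927/2063]
step 1: K = P̄·Hᵀ·S⁻¹ = [-3006807/5144986 564967/5144986; -579301/2572493 1316888/2572493]
step 1: x' = x̄ + K·y = [-8721694/2572493, -3203787/2572493]
step 1: P' = (I − K·H)·P̄ = [18605809/5144986 4792694/2572493; 4792694/2572493 3054791/2572493]
step 2: x̄ = F·x = [-19757508/2572493, 18333055/2572493]
step 2: P̄ = F·P·Fᵀ + Q = [92300911/5144986 -86257651/5144986; -86257651/5144986 156829305/5144986]
step 2: y = z − H·x̄ = [-6176507/367499, -61568604/2572493]
step 2: S = H·P̄·Hᵀ + R = [31220034/367499 47480891/367499; 47480891/367499 1069793721/5144986]
step 2: K = P̄·Hᵀ·S⁻¹ = [-145665042/249919891 28646125/249919891; -1124284183/4998397820 1283559961/2499198910]
step 2: x' = x̄ + K·y = [-156885990/249919891, -6922873597/4998397820]
step 2: P' = (I − K·H)·P̄ = [902636377/249919891 465641251/249919891; 465641251/249919891 5939972471/4998397820]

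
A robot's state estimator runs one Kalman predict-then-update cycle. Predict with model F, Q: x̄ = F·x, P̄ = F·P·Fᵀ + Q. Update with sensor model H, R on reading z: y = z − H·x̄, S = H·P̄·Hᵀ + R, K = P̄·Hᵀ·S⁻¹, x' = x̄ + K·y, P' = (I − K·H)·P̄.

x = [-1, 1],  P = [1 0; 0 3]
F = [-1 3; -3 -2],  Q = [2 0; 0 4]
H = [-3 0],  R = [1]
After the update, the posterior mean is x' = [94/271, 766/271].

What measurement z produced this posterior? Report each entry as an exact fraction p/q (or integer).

x̄ = F·x = [4, 1]
P̄ = F·P·Fᵀ + Q = [30 -15; -15 25]
S = H·P̄·Hᵀ + R = [271]
K = P̄·Hᵀ·S⁻¹ = [-90/271; 45/271]
x' − x̄ = [-990/271, 495/271] = K·y
y = (KᵀK)⁻¹·Kᵀ·(x' − x̄) = [11]
z = y + H·x̄ = [11] + [-12] = [-1]

z = [-1]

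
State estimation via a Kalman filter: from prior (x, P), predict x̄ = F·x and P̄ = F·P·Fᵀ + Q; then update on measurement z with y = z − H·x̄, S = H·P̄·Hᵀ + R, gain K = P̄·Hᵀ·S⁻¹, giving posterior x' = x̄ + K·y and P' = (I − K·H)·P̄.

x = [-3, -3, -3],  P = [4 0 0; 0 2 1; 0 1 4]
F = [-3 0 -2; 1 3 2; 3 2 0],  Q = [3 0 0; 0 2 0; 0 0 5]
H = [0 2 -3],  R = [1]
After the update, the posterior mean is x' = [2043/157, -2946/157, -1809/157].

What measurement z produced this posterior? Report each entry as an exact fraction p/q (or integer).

z = [-3]

x̄ = F·x = [15, -18, -15]
P̄ = F·P·Fᵀ + Q = [55 -34 -40; -34 52 28; -40 28 49]
S = H·P̄·Hᵀ + R = [314]
K = P̄·Hᵀ·S⁻¹ = [26/157; 10/157; -91/314]
x' − x̄ = [-312/157, -120/157, 546/157] = K·y
y = (KᵀK)⁻¹·Kᵀ·(x' − x̄) = [-12]
z = y + H·x̄ = [-12] + [9] = [-3]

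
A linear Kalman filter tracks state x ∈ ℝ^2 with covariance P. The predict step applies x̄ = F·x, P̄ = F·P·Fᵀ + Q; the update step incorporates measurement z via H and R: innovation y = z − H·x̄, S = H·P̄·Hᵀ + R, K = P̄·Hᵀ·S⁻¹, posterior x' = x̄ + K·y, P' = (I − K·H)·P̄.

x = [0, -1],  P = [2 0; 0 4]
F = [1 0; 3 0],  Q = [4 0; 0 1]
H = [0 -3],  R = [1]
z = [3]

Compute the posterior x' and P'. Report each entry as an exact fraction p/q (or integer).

x̄ = F·x = [0, 0]
P̄ = F·P·Fᵀ + Q = [6 6; 6 19]
y = z − H·x̄ = [3]
S = H·P̄·Hᵀ + R = [172]
K = P̄·Hᵀ·S⁻¹ = [-9/86; -57/172]
x' = x̄ + K·y = [-27/86, -171/172]
P' = (I − K·H)·P̄ = [177/43 3/86; 3/86 19/172]

x' = [-27/86, -171/172]
P' = [177/43 3/86; 3/86 19/172]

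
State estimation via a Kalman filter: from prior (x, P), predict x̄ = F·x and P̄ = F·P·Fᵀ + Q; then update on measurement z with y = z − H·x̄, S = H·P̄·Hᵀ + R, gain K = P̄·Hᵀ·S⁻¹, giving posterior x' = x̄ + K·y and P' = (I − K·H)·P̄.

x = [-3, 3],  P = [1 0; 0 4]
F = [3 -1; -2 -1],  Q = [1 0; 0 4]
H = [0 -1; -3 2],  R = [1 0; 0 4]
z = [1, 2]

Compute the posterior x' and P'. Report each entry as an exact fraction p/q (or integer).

x̄ = F·x = [-12, 3]
P̄ = F·P·Fᵀ + Q = [14 -2; -2 12]
y = z − H·x̄ = [4, -40]
S = H·P̄·Hᵀ + R = [13 -30; -30 202]
K = P̄·Hᵀ·S⁻¹ = [-488/863 -269/863; -762/863 15/863]
x' = x̄ + K·y = [-1548/863, -1059/863]
P' = (I − K·H)·P̄ = [684/863 488/863; 488/863 762/863]

x' = [-1548/863, -1059/863]
P' = [684/863 488/863; 488/863 762/863]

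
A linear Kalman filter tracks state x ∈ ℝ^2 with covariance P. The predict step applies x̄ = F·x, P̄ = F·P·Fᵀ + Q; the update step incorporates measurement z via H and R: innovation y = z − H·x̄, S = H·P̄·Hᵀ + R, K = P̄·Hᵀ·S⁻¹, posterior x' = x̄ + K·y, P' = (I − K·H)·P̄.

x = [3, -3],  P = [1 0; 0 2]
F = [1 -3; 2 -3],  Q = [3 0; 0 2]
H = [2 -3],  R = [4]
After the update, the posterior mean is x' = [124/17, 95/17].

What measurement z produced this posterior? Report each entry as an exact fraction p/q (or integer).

x̄ = F·x = [12, 15]
P̄ = F·P·Fᵀ + Q = [22 20; 20 24]
S = H·P̄·Hᵀ + R = [68]
K = P̄·Hᵀ·S⁻¹ = [-4/17; -8/17]
x' − x̄ = [-80/17, -160/17] = K·y
y = (KᵀK)⁻¹·Kᵀ·(x' − x̄) = [20]
z = y + H·x̄ = [20] + [-21] = [-1]

z = [-1]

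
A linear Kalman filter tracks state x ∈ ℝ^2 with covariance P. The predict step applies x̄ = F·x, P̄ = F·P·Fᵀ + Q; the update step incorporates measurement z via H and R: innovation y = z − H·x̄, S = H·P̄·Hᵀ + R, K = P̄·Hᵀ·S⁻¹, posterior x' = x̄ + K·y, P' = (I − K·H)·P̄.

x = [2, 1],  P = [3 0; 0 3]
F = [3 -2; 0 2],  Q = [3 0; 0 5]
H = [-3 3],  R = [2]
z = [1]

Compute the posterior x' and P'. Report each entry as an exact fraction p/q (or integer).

x̄ = F·x = [4, 2]
P̄ = F·P·Fᵀ + Q = [42 -12; -12 17]
y = z − H·x̄ = [7]
S = H·P̄·Hᵀ + R = [749]
K = P̄·Hᵀ·S⁻¹ = [-162/749; 87/749]
x' = x̄ + K·y = [266/107, 301/107]
P' = (I − K·H)·P̄ = [5214/749 5106/749; 5106/749 5164/749]

x' = [266/107, 301/107]
P' = [5214/749 5106/749; 5106/749 5164/749]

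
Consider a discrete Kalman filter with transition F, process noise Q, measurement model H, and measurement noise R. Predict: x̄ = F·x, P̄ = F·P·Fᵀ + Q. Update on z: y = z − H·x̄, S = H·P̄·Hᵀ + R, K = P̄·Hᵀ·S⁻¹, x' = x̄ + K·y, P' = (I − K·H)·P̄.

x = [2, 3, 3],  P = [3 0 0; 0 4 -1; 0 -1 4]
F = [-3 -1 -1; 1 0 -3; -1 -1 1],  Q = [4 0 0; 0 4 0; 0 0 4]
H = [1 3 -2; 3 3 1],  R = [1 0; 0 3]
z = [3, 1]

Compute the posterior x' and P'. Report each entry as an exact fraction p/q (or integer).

x̄ = F·x = [-12, -7, -2]
P̄ = F·P·Fᵀ + Q = [37 0 9; 0 43 -18; 9 -18 17]
y = z − H·x̄ = [32, 60]
S = H·P̄·Hᵀ + R = [673 473; 473 686]
K = P̄·Hᵀ·S⁻¹ = [-43726/237949 71773/237949; 60687/237949 -3342/237949; -49464/237949 30637/237949]
x' = x̄ + K·y = [51760/237949, 75821/237949, -220526/237949]
P' = (I − K·H)·P̄ = [1022147/237949 -752013/237949 -595083/237949; -752013/237949 589414/237949 477771/237949; -595083/237949 477771/237949 443847/237949]

x' = [51760/237949, 75821/237949, -220526/237949]
P' = [1022147/237949 -752013/237949 -595083/237949; -752013/237949 589414/237949 477771/237949; -595083/237949 477771/237949 443847/237949]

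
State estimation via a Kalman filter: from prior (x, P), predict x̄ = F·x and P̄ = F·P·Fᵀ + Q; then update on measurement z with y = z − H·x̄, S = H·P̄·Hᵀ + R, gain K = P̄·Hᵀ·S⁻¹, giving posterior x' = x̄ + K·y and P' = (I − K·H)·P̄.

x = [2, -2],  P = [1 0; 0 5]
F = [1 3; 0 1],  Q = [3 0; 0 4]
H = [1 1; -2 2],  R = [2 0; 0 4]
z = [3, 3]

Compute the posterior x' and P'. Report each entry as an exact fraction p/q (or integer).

x̄ = F·x = [-4, -2]
P̄ = F·P·Fᵀ + Q = [49 15; 15 9]
y = z − H·x̄ = [9, -1]
S = H·P̄·Hᵀ + R = [90 -80; -80 116]
K = P̄·Hᵀ·S⁻¹ = [248/505 -25/101; 228/505 21/101]
x' = x̄ + K·y = [337/505, 937/505]
P' = (I − K·H)·P̄ = [373/505 123/505; 123/505 333/505]

x' = [337/505, 937/505]
P' = [373/505 123/505; 123/505 333/505]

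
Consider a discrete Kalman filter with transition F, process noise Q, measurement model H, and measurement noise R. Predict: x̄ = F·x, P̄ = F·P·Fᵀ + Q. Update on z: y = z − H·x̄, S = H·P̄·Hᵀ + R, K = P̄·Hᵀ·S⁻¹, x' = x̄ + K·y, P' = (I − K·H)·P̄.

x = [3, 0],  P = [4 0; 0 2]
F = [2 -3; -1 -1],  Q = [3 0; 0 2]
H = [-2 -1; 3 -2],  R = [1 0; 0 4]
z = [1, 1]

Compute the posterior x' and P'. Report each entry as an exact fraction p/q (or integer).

x̄ = F·x = [6, -3]
P̄ = F·P·Fᵀ + Q = [37 -2; -2 8]
y = z − H·x̄ = [10, -23]
S = H·P̄·Hᵀ + R = [149 -208; -208 393]
K = P̄·Hᵀ·S⁻¹ = [-4376/15293 2159/15293; -6148/15293 -4110/15293]
x' = x̄ + K·y = [-1659/15293, -12829/15293]
P' = (I − K·H)·P̄ = [2484/15293 -592/15293; -592/15293 7332/15293]

x' = [-1659/15293, -12829/15293]
P' = [2484/15293 -592/15293; -592/15293 7332/15293]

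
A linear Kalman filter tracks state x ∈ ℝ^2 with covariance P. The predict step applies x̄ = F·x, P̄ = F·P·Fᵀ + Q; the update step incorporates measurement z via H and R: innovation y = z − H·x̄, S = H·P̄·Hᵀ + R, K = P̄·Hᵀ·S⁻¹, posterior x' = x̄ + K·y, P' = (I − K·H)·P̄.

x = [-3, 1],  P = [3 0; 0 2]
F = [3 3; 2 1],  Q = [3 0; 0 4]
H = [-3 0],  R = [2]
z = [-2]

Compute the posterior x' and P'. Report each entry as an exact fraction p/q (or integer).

x' = [138/217, -365/217]
P' = [48/217 24/217; 24/217 1314/217]

x̄ = F·x = [-6, -5]
P̄ = F·P·Fᵀ + Q = [48 24; 24 18]
y = z − H·x̄ = [-20]
S = H·P̄·Hᵀ + R = [434]
K = P̄·Hᵀ·S⁻¹ = [-72/217; -36/217]
x' = x̄ + K·y = [138/217, -365/217]
P' = (I − K·H)·P̄ = [48/217 24/217; 24/217 1314/217]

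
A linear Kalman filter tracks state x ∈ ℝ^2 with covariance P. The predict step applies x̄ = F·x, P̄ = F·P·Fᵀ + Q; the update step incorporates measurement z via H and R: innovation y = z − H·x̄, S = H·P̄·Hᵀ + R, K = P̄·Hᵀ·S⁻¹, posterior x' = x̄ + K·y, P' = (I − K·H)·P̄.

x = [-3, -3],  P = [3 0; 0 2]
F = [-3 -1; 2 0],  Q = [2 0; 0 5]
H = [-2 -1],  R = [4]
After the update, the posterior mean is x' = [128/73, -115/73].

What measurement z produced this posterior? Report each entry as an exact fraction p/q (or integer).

z = [-1]

x̄ = F·x = [12, -6]
P̄ = F·P·Fᵀ + Q = [31 -18; -18 17]
S = H·P̄·Hᵀ + R = [73]
K = P̄·Hᵀ·S⁻¹ = [-44/73; 19/73]
x' − x̄ = [-748/73, 323/73] = K·y
y = (KᵀK)⁻¹·Kᵀ·(x' − x̄) = [17]
z = y + H·x̄ = [17] + [-18] = [-1]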